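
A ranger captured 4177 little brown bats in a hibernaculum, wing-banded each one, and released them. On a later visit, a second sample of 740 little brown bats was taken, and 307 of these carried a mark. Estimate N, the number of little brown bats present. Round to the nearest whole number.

N ≈ 10,068

If marked individuals mix randomly, R/C ≈ M/N, giving N ≈ M·C/R.
N = (4177 × 740) / 307 = 3090980 / 307 ≈ 10068.3 → 10068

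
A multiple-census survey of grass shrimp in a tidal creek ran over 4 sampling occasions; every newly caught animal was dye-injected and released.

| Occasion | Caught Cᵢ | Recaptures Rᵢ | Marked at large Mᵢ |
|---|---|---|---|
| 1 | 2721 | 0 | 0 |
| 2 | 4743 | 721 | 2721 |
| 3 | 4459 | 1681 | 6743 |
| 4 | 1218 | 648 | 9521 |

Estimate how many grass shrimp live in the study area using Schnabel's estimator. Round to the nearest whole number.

N ≈ 17,892

Σ MᵢCᵢ = 0·2721 + 2721·4743 + 6743·4459 + 9521·1218 = 0 + 12905703 + 30067037 + 11596578 = 54569318
Σ Rᵢ = 0 + 721 + 1681 + 648 = 3050
N̂ = 54569318 / 3050 ≈ 17891.6 → 17892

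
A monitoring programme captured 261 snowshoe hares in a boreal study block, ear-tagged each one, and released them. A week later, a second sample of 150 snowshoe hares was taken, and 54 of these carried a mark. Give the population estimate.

N = 725

If marked individuals mix randomly, R/C ≈ M/N, giving N ≈ M·C/R.
N = (261 × 150) / 54 = 39150 / 54 = 725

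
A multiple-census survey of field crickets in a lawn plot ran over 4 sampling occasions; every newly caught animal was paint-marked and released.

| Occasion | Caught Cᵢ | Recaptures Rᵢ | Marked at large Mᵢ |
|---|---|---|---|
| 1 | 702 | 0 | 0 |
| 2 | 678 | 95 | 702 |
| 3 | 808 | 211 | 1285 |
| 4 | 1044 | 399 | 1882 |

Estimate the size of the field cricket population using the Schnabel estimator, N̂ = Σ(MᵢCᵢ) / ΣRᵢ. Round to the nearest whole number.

Σ MᵢCᵢ = 0·702 + 702·678 + 1285·808 + 1882·1044 = 0 + 475956 + 1038280 + 1964808 = 3479044
Σ Rᵢ = 0 + 95 + 211 + 399 = 705
N̂ = 3479044 / 705 ≈ 4934.8 → 4935

N ≈ 4935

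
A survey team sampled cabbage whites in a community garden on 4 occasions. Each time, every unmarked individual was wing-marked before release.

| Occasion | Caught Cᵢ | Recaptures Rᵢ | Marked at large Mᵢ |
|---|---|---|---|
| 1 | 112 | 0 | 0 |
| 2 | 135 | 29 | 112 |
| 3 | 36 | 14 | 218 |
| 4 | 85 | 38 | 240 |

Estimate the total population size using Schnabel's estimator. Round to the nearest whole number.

N ≈ 535

Σ MᵢCᵢ = 0·112 + 112·135 + 218·36 + 240·85 = 0 + 15120 + 7848 + 20400 = 43368
Σ Rᵢ = 0 + 29 + 14 + 38 = 81
N̂ = 43368 / 81 ≈ 535.4 → 535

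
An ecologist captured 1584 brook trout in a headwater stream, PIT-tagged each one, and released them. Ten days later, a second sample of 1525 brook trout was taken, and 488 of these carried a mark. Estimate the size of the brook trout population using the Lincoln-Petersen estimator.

N = 4950

N = (1584 × 1525) / 488 = 2415600 / 488 = 4950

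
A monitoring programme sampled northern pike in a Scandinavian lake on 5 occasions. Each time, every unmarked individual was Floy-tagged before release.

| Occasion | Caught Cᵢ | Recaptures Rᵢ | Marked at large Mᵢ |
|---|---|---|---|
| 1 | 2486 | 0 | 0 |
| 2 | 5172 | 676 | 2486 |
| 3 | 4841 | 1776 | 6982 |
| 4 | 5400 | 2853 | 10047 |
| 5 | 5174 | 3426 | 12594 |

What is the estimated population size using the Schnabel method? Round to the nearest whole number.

Σ MᵢCᵢ = 0·2486 + 2486·5172 + 6982·4841 + 10047·5400 + 12594·5174 = 0 + 12857592 + 33799862 + 54253800 + 65161356 = 166072610
Σ Rᵢ = 0 + 676 + 1776 + 2853 + 3426 = 8731
N̂ = 166072610 / 8731 ≈ 19021.0 → 19021

N ≈ 19,021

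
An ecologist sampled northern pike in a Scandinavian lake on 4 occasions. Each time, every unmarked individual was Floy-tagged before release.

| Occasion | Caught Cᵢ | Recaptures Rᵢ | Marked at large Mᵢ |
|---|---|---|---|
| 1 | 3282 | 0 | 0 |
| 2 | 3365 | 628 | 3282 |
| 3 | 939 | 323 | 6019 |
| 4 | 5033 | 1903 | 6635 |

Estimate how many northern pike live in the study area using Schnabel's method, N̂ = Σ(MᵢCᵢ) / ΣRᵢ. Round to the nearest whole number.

N ≈ 17,551

Σ MᵢCᵢ = 0·3282 + 3282·3365 + 6019·939 + 6635·5033 = 0 + 11043930 + 5651841 + 33393955 = 50089726
Σ Rᵢ = 0 + 628 + 323 + 1903 = 2854
N̂ = 50089726 / 2854 ≈ 17550.7 → 17551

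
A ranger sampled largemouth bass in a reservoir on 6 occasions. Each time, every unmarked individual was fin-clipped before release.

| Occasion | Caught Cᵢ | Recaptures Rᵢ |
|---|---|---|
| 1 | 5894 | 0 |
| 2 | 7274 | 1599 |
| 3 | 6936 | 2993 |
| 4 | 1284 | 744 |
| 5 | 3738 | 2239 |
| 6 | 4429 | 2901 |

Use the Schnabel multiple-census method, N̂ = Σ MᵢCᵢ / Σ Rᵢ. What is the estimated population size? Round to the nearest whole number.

N ≈ 26,801

Marked at large before each occasion: Mᵢ = Σⱼ<ᵢ (Cⱼ − Rⱼ) → M1=0, M2=5894, M3=11569, M4=15512, M5=16052, M6=17551
Σ MᵢCᵢ = 0·5894 + 5894·7274 + 11569·6936 + 15512·1284 + 16052·3738 + 17551·4429 = 0 + 42872956 + 80242584 + 19917408 + 60002376 + 77733379 = 280768703
Σ Rᵢ = 0 + 1599 + 2993 + 744 + 2239 + 2901 = 10476
N̂ = 280768703 / 10476 ≈ 26801.1 → 26801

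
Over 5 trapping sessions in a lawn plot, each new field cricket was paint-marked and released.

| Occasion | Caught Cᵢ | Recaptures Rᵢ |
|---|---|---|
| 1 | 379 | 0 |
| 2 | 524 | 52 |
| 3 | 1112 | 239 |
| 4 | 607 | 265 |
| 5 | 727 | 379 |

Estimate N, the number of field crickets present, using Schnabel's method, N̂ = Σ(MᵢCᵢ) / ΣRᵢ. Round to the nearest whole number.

N ≈ 3950

Marked at large before each occasion: Mᵢ = Σⱼ<ᵢ (Cⱼ − Rⱼ) → M1=0, M2=379, M3=851, M4=1724, M5=2066
Σ MᵢCᵢ = 0·379 + 379·524 + 851·1112 + 1724·607 + 2066·727 = 0 + 198596 + 946312 + 1046468 + 1501982 = 3693358
Σ Rᵢ = 0 + 52 + 239 + 265 + 379 = 935
N̂ = 3693358 / 935 ≈ 3950.1 → 3950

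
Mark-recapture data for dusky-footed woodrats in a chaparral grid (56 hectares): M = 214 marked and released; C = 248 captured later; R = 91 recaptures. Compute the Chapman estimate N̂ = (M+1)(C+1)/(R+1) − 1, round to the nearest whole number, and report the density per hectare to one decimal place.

density ≈ 10.4 dusky-footed woodrats per hectare

N̂ = 215·249/92 − 1 = 53535/92 − 1 ≈ 580.9 → 581
Density = N̂ / area = 581 / 56 ≈ 10.38 → 10.4 per hectare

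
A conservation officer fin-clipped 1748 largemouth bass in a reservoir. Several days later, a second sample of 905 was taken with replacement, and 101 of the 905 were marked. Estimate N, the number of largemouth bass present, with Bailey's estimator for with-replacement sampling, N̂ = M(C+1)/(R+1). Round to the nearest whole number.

N ≈ 15,526

N̂ = 1748·(905+1)/(101+1) = 1748·906/102 = 1583688/102 ≈ 15526.4 → 15526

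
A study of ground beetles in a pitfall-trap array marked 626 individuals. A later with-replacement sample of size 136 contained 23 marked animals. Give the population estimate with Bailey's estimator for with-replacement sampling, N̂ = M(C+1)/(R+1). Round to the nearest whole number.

N̂ = 626·(136+1)/(23+1) = 626·137/24 = 85762/24 ≈ 3573.4 → 3573

N ≈ 3573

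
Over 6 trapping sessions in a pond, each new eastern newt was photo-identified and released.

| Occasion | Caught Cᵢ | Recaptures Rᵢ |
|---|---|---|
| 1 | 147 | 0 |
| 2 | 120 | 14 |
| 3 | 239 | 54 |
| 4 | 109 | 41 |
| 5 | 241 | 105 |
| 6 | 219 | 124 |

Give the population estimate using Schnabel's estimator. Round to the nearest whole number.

N ≈ 1149

Marked at large before each occasion: Mᵢ = Σⱼ<ᵢ (Cⱼ − Rⱼ) → M1=0, M2=147, M3=253, M4=438, M5=506, M6=642
Σ MᵢCᵢ = 0·147 + 147·120 + 253·239 + 438·109 + 506·241 + 642·219 = 0 + 17640 + 60467 + 47742 + 121946 + 140598 = 388393
Σ Rᵢ = 0 + 14 + 54 + 41 + 105 + 124 = 338
N̂ = 388393 / 338 ≈ 1149.1 → 1149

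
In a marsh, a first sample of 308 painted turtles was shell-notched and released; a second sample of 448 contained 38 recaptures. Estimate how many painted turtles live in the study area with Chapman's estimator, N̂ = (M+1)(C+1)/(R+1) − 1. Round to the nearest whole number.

N ≈ 3556

N̂ = (308+1)(448+1)/(38+1) − 1 = 309·449/39 − 1
= 138741/39 − 1 ≈ 3557.46 − 1 ≈ 3556.46 → 3556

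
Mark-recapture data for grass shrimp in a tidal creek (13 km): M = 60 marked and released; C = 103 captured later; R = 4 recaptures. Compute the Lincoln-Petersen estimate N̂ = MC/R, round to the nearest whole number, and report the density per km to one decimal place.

N̂ = 60·103/4 = 6180/4 = 1545
Density = N̂ / area = 1545 / 13 ≈ 118.846 → 118.8 per km

density ≈ 118.8 grass shrimp per km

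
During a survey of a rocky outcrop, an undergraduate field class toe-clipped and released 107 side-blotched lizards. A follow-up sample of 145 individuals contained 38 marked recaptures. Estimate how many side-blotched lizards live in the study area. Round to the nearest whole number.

N ≈ 408

Lincoln-Petersen assumes M/N = R/C, so N = M·C / R.
N = (107 × 145) / 38 = 15515 / 38 ≈ 408.3 → 408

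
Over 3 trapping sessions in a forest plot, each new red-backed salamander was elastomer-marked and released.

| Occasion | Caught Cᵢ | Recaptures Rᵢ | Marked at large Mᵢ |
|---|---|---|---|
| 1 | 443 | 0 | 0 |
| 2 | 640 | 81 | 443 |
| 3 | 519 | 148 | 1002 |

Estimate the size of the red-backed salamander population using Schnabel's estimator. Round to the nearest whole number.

N ≈ 3509

Σ MᵢCᵢ = 0·443 + 443·640 + 1002·519 = 0 + 283520 + 520038 = 803558
Σ Rᵢ = 0 + 81 + 148 = 229
N̂ = 803558 / 229 ≈ 3509.0 → 3509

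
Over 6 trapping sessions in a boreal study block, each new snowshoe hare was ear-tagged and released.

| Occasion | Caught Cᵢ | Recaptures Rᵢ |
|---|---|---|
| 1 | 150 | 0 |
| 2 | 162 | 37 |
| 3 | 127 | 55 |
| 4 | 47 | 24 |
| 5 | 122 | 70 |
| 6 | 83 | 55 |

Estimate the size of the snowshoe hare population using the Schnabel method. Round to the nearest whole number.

N ≈ 646

Marked at large before each occasion: Mᵢ = Σⱼ<ᵢ (Cⱼ − Rⱼ) → M1=0, M2=150, M3=275, M4=347, M5=370, M6=422
Σ MᵢCᵢ = 0·150 + 150·162 + 275·127 + 347·47 + 370·122 + 422·83 = 0 + 24300 + 34925 + 16309 + 45140 + 35026 = 155700
Σ Rᵢ = 0 + 37 + 55 + 24 + 70 + 55 = 241
N̂ = 155700 / 241 ≈ 646.1 → 646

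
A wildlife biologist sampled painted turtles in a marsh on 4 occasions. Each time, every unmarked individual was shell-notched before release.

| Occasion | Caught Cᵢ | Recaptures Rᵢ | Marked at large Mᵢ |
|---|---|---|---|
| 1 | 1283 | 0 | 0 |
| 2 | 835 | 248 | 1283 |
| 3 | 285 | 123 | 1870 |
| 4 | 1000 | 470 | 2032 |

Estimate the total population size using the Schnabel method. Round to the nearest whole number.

N ≈ 4324

Σ MᵢCᵢ = 0·1283 + 1283·835 + 1870·285 + 2032·1000 = 0 + 1071305 + 532950 + 2032000 = 3636255
Σ Rᵢ = 0 + 248 + 123 + 470 = 841
N̂ = 3636255 / 841 ≈ 4323.7 → 4324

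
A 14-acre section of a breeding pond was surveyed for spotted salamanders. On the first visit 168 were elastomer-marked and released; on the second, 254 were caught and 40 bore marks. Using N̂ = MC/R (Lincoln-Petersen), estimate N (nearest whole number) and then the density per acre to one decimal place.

N̂ = 168·254/40 = 42672/40 ≈ 1066.8 → 1067
Density = N̂ / area = 1067 / 14 ≈ 76.21 → 76.2 per acre

density ≈ 76.2 spotted salamanders per acre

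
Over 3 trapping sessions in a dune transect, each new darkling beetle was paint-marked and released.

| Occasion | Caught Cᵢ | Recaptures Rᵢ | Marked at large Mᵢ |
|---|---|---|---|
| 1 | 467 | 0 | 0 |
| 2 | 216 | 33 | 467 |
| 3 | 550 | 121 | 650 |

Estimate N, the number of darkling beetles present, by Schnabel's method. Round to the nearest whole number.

Σ MᵢCᵢ = 0·467 + 467·216 + 650·550 = 0 + 100872 + 357500 = 458372
Σ Rᵢ = 0 + 33 + 121 = 154
N̂ = 458372 / 154 ≈ 2976.4 → 2976

N ≈ 2976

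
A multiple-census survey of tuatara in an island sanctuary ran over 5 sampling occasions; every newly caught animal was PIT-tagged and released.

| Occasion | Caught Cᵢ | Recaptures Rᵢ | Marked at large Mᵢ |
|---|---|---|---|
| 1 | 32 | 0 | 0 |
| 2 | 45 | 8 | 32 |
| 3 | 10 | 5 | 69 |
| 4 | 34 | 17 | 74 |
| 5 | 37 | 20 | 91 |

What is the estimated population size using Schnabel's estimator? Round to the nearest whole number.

Σ MᵢCᵢ = 0·32 + 32·45 + 69·10 + 74·34 + 91·37 = 0 + 1440 + 690 + 2516 + 3367 = 8013
Σ Rᵢ = 0 + 8 + 5 + 17 + 20 = 50
N̂ = 8013 / 50 ≈ 160.3 → 160

N ≈ 160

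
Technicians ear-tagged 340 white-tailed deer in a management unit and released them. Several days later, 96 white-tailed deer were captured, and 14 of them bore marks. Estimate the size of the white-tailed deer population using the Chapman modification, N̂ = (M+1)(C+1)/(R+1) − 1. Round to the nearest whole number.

N̂ = (340+1)(96+1)/(14+1) − 1 = 341·97/15 − 1
= 33077/15 − 1 ≈ 2205.1 − 1 ≈ 2204.1 → 2204

N ≈ 2204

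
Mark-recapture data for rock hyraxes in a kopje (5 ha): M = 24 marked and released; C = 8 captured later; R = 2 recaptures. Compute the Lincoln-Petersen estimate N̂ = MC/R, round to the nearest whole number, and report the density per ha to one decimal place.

N̂ = 24·8/2 = 192/2 = 96
Density = N̂ / area = 96 / 5 ≈ 19.20 → 19.2 per ha

density ≈ 19.2 rock hyraxes per ha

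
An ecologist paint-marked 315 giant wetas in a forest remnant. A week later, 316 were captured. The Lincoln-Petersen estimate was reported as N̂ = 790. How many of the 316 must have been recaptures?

R = 126

From N = M·C/R: R = M·C / N = 315·316 / 790 = 99540 / 790 = 126.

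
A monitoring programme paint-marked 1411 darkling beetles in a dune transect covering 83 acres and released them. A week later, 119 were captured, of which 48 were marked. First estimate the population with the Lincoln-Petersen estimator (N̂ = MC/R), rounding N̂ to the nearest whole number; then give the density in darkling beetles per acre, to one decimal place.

density ≈ 42.1 darkling beetles per acre

N̂ = 1411·119/48 = 167909/48 ≈ 3498.1 → 3498
Density = N̂ / area = 3498 / 83 ≈ 42.14 → 42.1 per acre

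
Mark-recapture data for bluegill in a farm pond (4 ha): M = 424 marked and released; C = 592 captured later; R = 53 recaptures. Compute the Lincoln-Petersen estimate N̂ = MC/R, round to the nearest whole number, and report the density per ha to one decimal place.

density ≈ 1184.0 bluegill per ha

N̂ = 424·592/53 = 251008/53 = 4736
Density = N̂ / area = 4736 / 4 = 1184.0 per ha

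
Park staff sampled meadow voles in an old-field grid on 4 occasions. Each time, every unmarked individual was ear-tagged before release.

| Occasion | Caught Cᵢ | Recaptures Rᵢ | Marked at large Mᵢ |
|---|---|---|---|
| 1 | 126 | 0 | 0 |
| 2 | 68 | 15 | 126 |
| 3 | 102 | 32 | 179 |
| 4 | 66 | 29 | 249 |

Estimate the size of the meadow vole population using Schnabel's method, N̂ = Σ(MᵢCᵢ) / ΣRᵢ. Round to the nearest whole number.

N ≈ 569

Σ MᵢCᵢ = 0·126 + 126·68 + 179·102 + 249·66 = 0 + 8568 + 18258 + 16434 = 43260
Σ Rᵢ = 0 + 15 + 32 + 29 = 76
N̂ = 43260 / 76 ≈ 569.2 → 569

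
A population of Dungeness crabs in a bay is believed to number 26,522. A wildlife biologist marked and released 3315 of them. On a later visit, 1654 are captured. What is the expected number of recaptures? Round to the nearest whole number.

expected recaptures ≈ 207

Expected recaptures E[R] = M·C / N.
E[R] = 3315 × 1654 / 26522 = 5483010 / 26522 ≈ 206.7 → 207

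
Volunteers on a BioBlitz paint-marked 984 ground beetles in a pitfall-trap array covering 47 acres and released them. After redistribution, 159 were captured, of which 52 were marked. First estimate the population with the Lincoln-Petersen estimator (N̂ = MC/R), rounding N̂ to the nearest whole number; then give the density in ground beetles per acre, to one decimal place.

N̂ = 984·159/52 = 156456/52 ≈ 3008.8 → 3009
Density = N̂ / area = 3009 / 47 ≈ 64.02 → 64.0 per acre

density ≈ 64.0 ground beetles per acre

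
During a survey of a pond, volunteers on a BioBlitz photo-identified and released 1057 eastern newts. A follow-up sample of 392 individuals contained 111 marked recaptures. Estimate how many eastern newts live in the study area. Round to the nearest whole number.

N ≈ 3733

N = (1057 × 392) / 111 = 414344 / 111 ≈ 3732.8 → 3733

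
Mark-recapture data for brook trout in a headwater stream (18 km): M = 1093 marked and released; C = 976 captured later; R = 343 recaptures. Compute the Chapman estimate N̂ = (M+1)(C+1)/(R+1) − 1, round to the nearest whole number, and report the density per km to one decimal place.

density ≈ 172.6 brook trout per km

N̂ = 1094·977/344 − 1 = 1068838/344 − 1 ≈ 3106.1 → 3106
Density = N̂ / area = 3106 / 18 ≈ 172.56 → 172.6 per km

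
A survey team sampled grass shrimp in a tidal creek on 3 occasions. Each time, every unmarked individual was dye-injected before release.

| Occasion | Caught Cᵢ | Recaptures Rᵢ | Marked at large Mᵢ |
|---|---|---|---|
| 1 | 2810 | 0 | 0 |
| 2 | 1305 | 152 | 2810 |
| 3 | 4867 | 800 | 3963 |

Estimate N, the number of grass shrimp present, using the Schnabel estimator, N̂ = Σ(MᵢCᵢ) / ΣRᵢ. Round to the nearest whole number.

N ≈ 24,112

Σ MᵢCᵢ = 0·2810 + 2810·1305 + 3963·4867 = 0 + 3667050 + 19287921 = 22954971
Σ Rᵢ = 0 + 152 + 800 = 952
N̂ = 22954971 / 952 ≈ 24112.4 → 24112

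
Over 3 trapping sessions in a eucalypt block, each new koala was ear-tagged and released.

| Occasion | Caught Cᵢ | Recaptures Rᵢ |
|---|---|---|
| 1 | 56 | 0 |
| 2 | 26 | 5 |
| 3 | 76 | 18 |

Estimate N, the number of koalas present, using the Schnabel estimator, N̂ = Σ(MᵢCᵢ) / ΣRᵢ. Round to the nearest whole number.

N ≈ 318

Marked at large before each occasion: Mᵢ = Σⱼ<ᵢ (Cⱼ − Rⱼ) → M1=0, M2=56, M3=77
Σ MᵢCᵢ = 0·56 + 56·26 + 77·76 = 0 + 1456 + 5852 = 7308
Σ Rᵢ = 0 + 5 + 18 = 23
N̂ = 7308 / 23 ≈ 317.7 → 318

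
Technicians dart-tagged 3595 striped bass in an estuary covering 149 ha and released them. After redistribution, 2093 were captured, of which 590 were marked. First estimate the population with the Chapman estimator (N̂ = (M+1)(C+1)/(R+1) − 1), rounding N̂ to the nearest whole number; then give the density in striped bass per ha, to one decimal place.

density ≈ 85.5 striped bass per ha

N̂ = 3596·2094/591 − 1 = 7530024/591 − 1 ≈ 12740.2 → 12740
Density = N̂ / area = 12740 / 149 ≈ 85.50 → 85.5 per ha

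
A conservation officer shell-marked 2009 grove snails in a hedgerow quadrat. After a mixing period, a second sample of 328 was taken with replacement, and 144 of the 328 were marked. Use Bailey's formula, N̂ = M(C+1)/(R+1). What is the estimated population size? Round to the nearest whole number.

N ≈ 4558

N̂ = 2009·(328+1)/(144+1) = 2009·329/145 = 660961/145 ≈ 4558.4 → 4558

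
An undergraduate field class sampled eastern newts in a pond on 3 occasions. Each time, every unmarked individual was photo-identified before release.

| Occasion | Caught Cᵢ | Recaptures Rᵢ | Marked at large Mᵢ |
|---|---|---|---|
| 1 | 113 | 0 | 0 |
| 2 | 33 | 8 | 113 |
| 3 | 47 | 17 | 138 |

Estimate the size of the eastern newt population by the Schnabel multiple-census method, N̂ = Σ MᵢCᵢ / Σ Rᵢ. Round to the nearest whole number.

N ≈ 409

Σ MᵢCᵢ = 0·113 + 113·33 + 138·47 = 0 + 3729 + 6486 = 10215
Σ Rᵢ = 0 + 8 + 17 = 25
N̂ = 10215 / 25 ≈ 408.6 → 409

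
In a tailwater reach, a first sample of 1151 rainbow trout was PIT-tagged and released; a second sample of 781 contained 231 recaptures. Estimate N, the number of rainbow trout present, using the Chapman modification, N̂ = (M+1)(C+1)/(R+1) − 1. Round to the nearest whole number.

N ≈ 3882

N̂ = (1151+1)(781+1)/(231+1) − 1 = 1152·782/232 − 1
= 900864/232 − 1 ≈ 3883.0 − 1 ≈ 3882.0 → 3882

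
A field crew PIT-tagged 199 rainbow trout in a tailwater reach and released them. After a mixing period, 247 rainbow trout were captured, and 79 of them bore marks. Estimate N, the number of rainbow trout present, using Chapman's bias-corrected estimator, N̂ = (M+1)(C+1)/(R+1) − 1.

N = 619

N̂ = (199+1)(247+1)/(79+1) − 1 = 200·248/80 − 1
= 49600/80 − 1 = 620 − 1 = 619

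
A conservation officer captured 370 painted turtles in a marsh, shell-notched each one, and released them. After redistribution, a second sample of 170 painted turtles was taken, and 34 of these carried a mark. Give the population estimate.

Lincoln-Petersen assumes M/N = R/C, so N = M·C / R.
N = (370 × 170) / 34 = 62900 / 34 = 1850

N = 1850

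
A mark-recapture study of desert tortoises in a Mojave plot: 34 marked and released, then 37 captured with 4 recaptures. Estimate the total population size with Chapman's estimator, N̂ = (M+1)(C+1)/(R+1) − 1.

N̂ = (34+1)(37+1)/(4+1) − 1 = 35·38/5 − 1
= 1330/5 − 1 = 266 − 1 = 265

N = 265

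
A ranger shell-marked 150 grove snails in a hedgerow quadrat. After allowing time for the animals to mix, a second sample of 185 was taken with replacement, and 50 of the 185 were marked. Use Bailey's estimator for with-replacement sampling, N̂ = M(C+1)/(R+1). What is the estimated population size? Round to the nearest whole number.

N̂ = 150·(185+1)/(50+1) = 150·186/51 = 27900/51 ≈ 547.1 → 547

N ≈ 547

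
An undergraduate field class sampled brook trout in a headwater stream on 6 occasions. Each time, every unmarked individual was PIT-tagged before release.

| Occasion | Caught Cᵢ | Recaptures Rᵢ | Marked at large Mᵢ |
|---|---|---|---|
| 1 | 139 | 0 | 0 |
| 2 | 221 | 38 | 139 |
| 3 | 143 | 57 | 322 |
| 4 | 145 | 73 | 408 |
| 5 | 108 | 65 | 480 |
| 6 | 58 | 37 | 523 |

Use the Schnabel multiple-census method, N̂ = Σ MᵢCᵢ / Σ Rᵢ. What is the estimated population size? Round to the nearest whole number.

Σ MᵢCᵢ = 0·139 + 139·221 + 322·143 + 408·145 + 480·108 + 523·58 = 0 + 30719 + 46046 + 59160 + 51840 + 30334 = 218099
Σ Rᵢ = 0 + 38 + 57 + 73 + 65 + 37 = 270
N̂ = 218099 / 270 ≈ 807.8 → 808

N ≈ 808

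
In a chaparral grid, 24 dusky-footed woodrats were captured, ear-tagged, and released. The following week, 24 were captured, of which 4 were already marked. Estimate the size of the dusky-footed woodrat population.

N = 144

The marked fraction in the recapture sample should equal the marked fraction in the population: 4/24 = 24/N.
N = (24 × 24) / 4 = 576 / 4 = 144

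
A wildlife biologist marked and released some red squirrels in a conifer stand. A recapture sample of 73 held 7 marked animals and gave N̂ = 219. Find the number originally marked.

From N = M·C/R: M = N·R / C = 219·7 / 73 = 1533 / 73 = 21.

M = 21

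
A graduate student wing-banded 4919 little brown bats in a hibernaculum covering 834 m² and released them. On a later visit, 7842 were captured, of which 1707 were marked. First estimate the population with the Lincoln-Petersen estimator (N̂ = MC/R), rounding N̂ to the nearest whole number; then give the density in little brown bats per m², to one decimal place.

density ≈ 27.1 little brown bats per m²

N̂ = 4919·7842/1707 = 38574798/1707 ≈ 22598.0 → 22598
Density = N̂ / area = 22598 / 834 ≈ 27.10 → 27.1 per m²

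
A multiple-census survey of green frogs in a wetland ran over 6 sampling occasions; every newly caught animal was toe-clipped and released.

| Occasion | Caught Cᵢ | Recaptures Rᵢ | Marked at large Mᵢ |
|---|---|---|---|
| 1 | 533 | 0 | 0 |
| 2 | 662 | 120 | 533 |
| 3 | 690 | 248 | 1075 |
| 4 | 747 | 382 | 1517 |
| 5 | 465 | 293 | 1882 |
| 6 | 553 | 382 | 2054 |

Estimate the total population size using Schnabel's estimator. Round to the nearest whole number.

Σ MᵢCᵢ = 0·533 + 533·662 + 1075·690 + 1517·747 + 1882·465 + 2054·553 = 0 + 352846 + 741750 + 1133199 + 875130 + 1135862 = 4238787
Σ Rᵢ = 0 + 120 + 248 + 382 + 293 + 382 = 1425
N̂ = 4238787 / 1425 ≈ 2974.6 → 2975

N ≈ 2975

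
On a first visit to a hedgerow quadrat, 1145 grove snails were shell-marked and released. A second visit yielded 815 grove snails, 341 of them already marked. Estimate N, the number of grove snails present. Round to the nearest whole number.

N = (1145 × 815) / 341 = 933175 / 341 ≈ 2736.6 → 2737

N ≈ 2737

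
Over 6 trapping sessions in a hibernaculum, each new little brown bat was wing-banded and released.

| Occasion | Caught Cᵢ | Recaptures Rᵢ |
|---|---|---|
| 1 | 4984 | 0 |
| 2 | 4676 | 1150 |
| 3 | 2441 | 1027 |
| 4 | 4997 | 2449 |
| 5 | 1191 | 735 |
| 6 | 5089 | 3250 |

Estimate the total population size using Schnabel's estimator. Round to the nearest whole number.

N ≈ 20,243

Marked at large before each occasion: Mᵢ = Σⱼ<ᵢ (Cⱼ − Rⱼ) → M1=0, M2=4984, M3=8510, M4=9924, M5=12472, M6=12928
Σ MᵢCᵢ = 0·4984 + 4984·4676 + 8510·2441 + 9924·4997 + 12472·1191 + 12928·5089 = 0 + 23305184 + 20772910 + 49590228 + 14854152 + 65790592 = 174313066
Σ Rᵢ = 0 + 1150 + 1027 + 2449 + 735 + 3250 = 8611
N̂ = 174313066 / 8611 ≈ 20243.1 → 20243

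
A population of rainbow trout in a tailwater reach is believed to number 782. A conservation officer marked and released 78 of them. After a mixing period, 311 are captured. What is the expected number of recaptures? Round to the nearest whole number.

The marked fraction of the population is 78/782, so in a sample of 311 expect C·(M/N) marked.
E[R] = 78 × 311 / 782 = 24258 / 782 ≈ 31.0 → 31

expected recaptures ≈ 31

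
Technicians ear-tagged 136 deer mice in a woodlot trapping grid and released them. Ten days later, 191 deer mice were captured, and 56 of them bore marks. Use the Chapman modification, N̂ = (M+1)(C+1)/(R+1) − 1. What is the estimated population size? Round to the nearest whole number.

N̂ = (136+1)(191+1)/(56+1) − 1 = 137·192/57 − 1
= 26304/57 − 1 ≈ 461.47 − 1 ≈ 460.47 → 460

N ≈ 460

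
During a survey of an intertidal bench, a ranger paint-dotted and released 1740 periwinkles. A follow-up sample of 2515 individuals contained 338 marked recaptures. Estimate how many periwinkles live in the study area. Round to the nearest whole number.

N ≈ 12,947

N = (1740 × 2515) / 338 = 4376100 / 338 ≈ 12947.0 → 12947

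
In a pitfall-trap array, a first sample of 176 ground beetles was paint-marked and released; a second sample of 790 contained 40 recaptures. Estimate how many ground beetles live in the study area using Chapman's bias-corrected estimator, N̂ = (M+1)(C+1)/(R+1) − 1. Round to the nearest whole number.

N̂ = (176+1)(790+1)/(40+1) − 1 = 177·791/41 − 1
= 140007/41 − 1 ≈ 3414.8 − 1 ≈ 3413.8 → 3414

N ≈ 3414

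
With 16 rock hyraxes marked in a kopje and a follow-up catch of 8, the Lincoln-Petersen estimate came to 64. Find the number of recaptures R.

From N = M·C/R: R = M·C / N = 16·8 / 64 = 128 / 64 = 2.

R = 2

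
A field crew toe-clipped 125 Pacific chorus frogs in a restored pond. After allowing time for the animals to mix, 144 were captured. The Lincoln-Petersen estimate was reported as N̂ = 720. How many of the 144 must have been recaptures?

From N = M·C/R: R = M·C / N = 125·144 / 720 = 18000 / 720 = 25.

R = 25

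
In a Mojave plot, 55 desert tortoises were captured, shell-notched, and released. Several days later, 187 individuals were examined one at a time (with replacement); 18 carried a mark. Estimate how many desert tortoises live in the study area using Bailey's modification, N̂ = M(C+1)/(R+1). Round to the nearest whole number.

N ≈ 544

N̂ = 55·(187+1)/(18+1) = 55·188/19 = 10340/19 ≈ 544.2 → 544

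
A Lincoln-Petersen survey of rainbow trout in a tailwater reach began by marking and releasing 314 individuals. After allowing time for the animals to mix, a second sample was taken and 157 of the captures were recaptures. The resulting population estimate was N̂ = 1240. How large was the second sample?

From N = M·C/R: C = N·R / M = 1240·157 / 314 = 194680 / 314 = 620.

C = 620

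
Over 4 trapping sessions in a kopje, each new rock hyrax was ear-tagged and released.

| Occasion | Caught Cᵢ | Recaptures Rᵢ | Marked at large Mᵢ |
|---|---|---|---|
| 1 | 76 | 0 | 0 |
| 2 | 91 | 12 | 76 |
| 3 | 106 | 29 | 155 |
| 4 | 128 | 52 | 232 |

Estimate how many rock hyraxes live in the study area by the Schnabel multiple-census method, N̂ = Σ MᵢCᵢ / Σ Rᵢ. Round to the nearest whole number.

N ≈ 570

Σ MᵢCᵢ = 0·76 + 76·91 + 155·106 + 232·128 = 0 + 6916 + 16430 + 29696 = 53042
Σ Rᵢ = 0 + 12 + 29 + 52 = 93
N̂ = 53042 / 93 ≈ 570.3 → 570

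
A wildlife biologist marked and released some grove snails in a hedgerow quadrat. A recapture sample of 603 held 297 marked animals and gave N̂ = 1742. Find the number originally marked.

M = 858

From N = M·C/R: M = N·R / C = 1742·297 / 603 = 517374 / 603 = 858.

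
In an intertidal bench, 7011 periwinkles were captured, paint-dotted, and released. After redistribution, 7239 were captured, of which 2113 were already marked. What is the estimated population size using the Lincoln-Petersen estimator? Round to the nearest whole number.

N = (7011 × 7239) / 2113 = 50752629 / 2113 ≈ 24019.2 → 24019

N ≈ 24,019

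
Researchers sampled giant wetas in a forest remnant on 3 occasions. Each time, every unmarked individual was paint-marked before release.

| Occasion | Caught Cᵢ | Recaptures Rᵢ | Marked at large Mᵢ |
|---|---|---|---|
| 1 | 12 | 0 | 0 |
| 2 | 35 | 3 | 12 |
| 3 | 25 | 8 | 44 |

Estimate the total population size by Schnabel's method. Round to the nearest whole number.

Σ MᵢCᵢ = 0·12 + 12·35 + 44·25 = 0 + 420 + 1100 = 1520
Σ Rᵢ = 0 + 3 + 8 = 11
N̂ = 1520 / 11 ≈ 138.2 → 138

N ≈ 138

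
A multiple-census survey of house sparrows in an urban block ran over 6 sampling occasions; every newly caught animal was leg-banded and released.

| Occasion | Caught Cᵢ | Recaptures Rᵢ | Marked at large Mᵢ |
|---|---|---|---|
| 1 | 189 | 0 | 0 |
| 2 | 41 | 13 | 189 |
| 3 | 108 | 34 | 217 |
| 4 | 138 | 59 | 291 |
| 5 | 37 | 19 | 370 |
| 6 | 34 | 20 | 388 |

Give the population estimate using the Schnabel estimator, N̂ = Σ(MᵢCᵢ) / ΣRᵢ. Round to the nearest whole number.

Σ MᵢCᵢ = 0·189 + 189·41 + 217·108 + 291·138 + 370·37 + 388·34 = 0 + 7749 + 23436 + 40158 + 13690 + 13192 = 98225
Σ Rᵢ = 0 + 13 + 34 + 59 + 19 + 20 = 145
N̂ = 98225 / 145 ≈ 677.4 → 677

N ≈ 677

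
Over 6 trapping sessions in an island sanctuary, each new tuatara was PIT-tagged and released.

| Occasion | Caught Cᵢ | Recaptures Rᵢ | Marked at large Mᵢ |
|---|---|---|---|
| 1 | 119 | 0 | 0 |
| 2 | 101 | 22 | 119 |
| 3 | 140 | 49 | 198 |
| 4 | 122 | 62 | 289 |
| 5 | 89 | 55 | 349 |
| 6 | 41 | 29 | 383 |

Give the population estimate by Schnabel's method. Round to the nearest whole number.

N ≈ 561

Σ MᵢCᵢ = 0·119 + 119·101 + 198·140 + 289·122 + 349·89 + 383·41 = 0 + 12019 + 27720 + 35258 + 31061 + 15703 = 121761
Σ Rᵢ = 0 + 22 + 49 + 62 + 55 + 29 = 217
N̂ = 121761 / 217 ≈ 561.1 → 561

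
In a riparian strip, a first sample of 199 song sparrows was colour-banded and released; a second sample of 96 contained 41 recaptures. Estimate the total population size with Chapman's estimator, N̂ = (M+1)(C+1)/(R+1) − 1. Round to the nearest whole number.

N̂ = (199+1)(96+1)/(41+1) − 1 = 200·97/42 − 1
= 19400/42 − 1 ≈ 461.9 − 1 ≈ 460.9 → 461

N ≈ 461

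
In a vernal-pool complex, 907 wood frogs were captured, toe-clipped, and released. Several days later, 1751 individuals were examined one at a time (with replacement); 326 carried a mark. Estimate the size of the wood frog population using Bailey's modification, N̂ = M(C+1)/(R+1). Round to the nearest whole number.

N̂ = 907·(1751+1)/(326+1) = 907·1752/327 = 1589064/327 ≈ 4859.5 → 4860

N ≈ 4860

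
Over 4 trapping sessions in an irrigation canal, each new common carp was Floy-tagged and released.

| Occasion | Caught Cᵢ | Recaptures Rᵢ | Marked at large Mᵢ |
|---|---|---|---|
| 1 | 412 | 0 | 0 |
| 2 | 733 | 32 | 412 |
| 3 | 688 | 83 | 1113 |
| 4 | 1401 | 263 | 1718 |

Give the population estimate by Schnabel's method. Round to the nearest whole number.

N ≈ 9192

Σ MᵢCᵢ = 0·412 + 412·733 + 1113·688 + 1718·1401 = 0 + 301996 + 765744 + 2406918 = 3474658
Σ Rᵢ = 0 + 32 + 83 + 263 = 378
N̂ = 3474658 / 378 ≈ 9192.2 → 9192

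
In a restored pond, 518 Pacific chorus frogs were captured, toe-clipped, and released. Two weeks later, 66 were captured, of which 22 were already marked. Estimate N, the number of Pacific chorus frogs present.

N = 1554

Lincoln-Petersen assumes M/N = R/C, so N = M·C / R.
N = (518 × 66) / 22 = 34188 / 22 = 1554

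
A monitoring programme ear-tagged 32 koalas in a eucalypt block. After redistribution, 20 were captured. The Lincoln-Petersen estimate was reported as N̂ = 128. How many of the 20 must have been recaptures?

R = 5

From N = M·C/R: R = M·C / N = 32·20 / 128 = 640 / 128 = 5.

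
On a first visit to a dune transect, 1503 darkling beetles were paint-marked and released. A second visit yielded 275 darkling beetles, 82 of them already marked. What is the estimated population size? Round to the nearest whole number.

N = (1503 × 275) / 82 = 413325 / 82 ≈ 5040.5 → 5041

N ≈ 5041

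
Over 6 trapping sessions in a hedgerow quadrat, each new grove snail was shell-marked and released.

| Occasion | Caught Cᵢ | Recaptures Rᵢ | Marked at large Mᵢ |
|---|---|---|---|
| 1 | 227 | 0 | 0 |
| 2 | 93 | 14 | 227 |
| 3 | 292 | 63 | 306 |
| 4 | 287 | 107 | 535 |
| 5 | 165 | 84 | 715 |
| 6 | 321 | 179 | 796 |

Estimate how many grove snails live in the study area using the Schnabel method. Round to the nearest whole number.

Σ MᵢCᵢ = 0·227 + 227·93 + 306·292 + 535·287 + 715·165 + 796·321 = 0 + 21111 + 89352 + 153545 + 117975 + 255516 = 637499
Σ Rᵢ = 0 + 14 + 63 + 107 + 84 + 179 = 447
N̂ = 637499 / 447 ≈ 1426.2 → 1426

N ≈ 1426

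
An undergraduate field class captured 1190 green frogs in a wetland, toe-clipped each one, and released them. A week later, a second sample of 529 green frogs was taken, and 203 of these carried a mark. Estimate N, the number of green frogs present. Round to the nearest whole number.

N ≈ 3101

Lincoln-Petersen assumes M/N = R/C, so N = M·C / R.
N = (1190 × 529) / 203 = 629510 / 203 ≈ 3101.0 → 3101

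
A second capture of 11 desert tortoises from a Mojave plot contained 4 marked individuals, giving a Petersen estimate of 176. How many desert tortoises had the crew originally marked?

From N = M·C/R: M = N·R / C = 176·4 / 11 = 704 / 11 = 64.

M = 64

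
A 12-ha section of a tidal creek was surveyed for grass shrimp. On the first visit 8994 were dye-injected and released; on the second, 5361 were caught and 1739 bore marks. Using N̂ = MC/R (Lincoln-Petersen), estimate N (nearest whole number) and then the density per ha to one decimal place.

density ≈ 2310.6 grass shrimp per ha

N̂ = 8994·5361/1739 = 48216834/1739 ≈ 27726.8 → 27727
Density = N̂ / area = 27727 / 12 ≈ 2310.58 → 2310.6 per ha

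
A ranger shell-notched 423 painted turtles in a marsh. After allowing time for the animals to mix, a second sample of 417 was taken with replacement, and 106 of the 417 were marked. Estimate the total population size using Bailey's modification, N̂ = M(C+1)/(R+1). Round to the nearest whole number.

N ≈ 1652

N̂ = 423·(417+1)/(106+1) = 423·418/107 = 176814/107 ≈ 1652.47 → 1652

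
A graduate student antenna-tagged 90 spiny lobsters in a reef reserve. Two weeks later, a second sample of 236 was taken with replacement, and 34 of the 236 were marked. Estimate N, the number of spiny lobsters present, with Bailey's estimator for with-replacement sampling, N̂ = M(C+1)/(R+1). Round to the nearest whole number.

N ≈ 609

N̂ = 90·(236+1)/(34+1) = 90·237/35 = 21330/35 ≈ 609.4 → 609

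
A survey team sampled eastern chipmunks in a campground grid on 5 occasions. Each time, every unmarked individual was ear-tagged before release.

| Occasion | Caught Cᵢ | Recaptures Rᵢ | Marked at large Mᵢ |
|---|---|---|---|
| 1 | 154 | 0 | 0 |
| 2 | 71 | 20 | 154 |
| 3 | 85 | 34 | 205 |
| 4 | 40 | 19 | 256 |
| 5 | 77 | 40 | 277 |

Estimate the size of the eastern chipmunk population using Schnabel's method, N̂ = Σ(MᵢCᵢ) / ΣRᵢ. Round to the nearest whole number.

N ≈ 530

Σ MᵢCᵢ = 0·154 + 154·71 + 205·85 + 256·40 + 277·77 = 0 + 10934 + 17425 + 10240 + 21329 = 59928
Σ Rᵢ = 0 + 20 + 34 + 19 + 40 = 113
N̂ = 59928 / 113 ≈ 530.3 → 530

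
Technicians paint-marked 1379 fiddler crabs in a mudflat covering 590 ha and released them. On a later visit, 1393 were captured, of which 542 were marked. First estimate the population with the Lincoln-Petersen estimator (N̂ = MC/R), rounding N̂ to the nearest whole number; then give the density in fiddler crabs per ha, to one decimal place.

density ≈ 6.0 fiddler crabs per ha

N̂ = 1379·1393/542 = 1920947/542 ≈ 3544.2 → 3544
Density = N̂ / area = 3544 / 590 ≈ 6.01 → 6.0 per ha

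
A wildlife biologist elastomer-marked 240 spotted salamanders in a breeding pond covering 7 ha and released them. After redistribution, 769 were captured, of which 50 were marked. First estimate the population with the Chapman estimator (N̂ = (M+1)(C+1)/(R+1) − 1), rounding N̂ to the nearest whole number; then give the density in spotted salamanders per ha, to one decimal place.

N̂ = 241·770/51 − 1 = 185570/51 − 1 ≈ 3637.6 → 3638
Density = N̂ / area = 3638 / 7 ≈ 519.71 → 519.7 per ha

density ≈ 519.7 spotted salamanders per ha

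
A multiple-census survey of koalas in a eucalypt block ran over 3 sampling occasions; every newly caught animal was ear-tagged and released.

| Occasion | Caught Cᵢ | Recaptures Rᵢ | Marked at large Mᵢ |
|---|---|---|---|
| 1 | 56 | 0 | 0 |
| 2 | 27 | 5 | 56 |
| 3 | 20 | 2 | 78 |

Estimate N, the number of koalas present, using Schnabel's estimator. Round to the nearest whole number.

Σ MᵢCᵢ = 0·56 + 56·27 + 78·20 = 0 + 1512 + 1560 = 3072
Σ Rᵢ = 0 + 5 + 2 = 7
N̂ = 3072 / 7 ≈ 438.9 → 439

N ≈ 439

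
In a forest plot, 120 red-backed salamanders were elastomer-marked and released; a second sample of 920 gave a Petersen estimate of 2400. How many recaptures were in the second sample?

R = 46

From N = M·C/R: R = M·C / N = 120·920 / 2400 = 110400 / 2400 = 46.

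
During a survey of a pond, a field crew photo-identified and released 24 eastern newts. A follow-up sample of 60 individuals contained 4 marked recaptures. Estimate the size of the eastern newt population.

N = 360

If marked individuals mix randomly, R/C ≈ M/N, giving N ≈ M·C/R.
N = (24 × 60) / 4 = 1440 / 4 = 360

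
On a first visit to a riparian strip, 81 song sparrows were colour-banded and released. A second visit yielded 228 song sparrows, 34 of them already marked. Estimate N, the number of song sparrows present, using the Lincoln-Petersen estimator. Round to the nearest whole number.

N = (81 × 228) / 34 = 18468 / 34 ≈ 543.2 → 543

N ≈ 543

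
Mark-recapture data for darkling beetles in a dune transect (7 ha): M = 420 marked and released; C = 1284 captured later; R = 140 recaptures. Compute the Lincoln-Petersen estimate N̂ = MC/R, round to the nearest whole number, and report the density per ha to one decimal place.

density ≈ 550.3 darkling beetles per ha

N̂ = 420·1284/140 = 539280/140 = 3852
Density = N̂ / area = 3852 / 7 ≈ 550.29 → 550.3 per ha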